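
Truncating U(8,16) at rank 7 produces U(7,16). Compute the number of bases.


Truncating U(8,16) to rank 7 gives U(7,16).
Bases of U(7,16) are all 7-element subsets of 16 elements.
Number of bases = C(16,7) = 16! / (7! * 9!) = 11440.

11440


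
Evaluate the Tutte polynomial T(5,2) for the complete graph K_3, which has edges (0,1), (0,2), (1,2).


T(K_3; x,y) = x^2 + x + y.
T(5,2) = 25 + 5 + 2 = 32.

32


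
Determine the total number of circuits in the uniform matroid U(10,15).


In U(10,15), circuits are the (11)-element subsets.
Any set of 11 elements is dependent, and removing any one element gives
an independent set of size 10, so it is a minimal dependent set.
Number of circuits = C(15,11) = 1365.

1365


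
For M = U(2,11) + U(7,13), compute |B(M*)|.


(M1+M2)* = M1* + M2*.
M1* = U(9,11), bases: C(11,9) = 55.
M2* = U(6,13), bases: C(13,6) = 1716.
|B(M*)| = 55 * 1716 = 94380.

94380


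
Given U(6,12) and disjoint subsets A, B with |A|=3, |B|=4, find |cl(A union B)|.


|A union B| = 3 + 4 = 7 (disjoint).
In U(6,12), cl(S) = S if |S| < 6, else cl(S) = E.
Since 7 >= 6, cl(A union B) = E.
|cl(A union B)| = 12.

12


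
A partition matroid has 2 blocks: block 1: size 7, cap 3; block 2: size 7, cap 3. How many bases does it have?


A basis picks exactly ci elements from block i.
Number of bases = product of C(|Si|, ci).
= C(7,3) * C(7,3)
= 35 * 35
= 1225.

1225


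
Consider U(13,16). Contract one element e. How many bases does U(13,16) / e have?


Contracting e from U(13,16) gives U(12,15).
Bases of U(12,15) = (15 choose 12) = 455.

455


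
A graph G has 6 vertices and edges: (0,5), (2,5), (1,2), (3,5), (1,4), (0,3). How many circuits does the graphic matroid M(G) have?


A circuit in a graphic matroid = edge set of a simple cycle.
G has 6 vertices and 6 edges.
Enumerating all minimal edge subsets forming cycles...
Total circuits found: 1.

1


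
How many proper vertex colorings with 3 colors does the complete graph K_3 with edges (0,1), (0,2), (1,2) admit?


P(K_3, k) = k(k-1)(k-2)...(k-2).
P(3) = (3) * (2) * (1) = 6.

6


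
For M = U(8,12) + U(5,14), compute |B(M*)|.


(M1+M2)* = M1* + M2*.
M1* = U(4,12), bases: C(12,4) = 495.
M2* = U(9,14), bases: C(14,9) = 2002.
|B(M*)| = 495 * 2002 = 990990.

990990


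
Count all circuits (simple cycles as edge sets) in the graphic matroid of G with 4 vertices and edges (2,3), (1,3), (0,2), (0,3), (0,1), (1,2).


A circuit in a graphic matroid = edge set of a simple cycle.
G has 4 vertices and 6 edges.
Enumerating all minimal edge subsets forming cycles...
Total circuits found: 7.

7


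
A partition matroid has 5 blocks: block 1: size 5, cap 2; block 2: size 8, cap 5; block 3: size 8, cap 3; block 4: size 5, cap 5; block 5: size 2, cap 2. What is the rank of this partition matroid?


Rank of a partition matroid = sum of min(|Si|, ci) for each block.
= min(5,2) + min(8,5) + min(8,3) + min(5,5) + min(2,2)
= 2 + 5 + 3 + 5 + 2
= 17.

17


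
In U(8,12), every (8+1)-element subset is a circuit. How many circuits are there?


In U(8,12), circuits are the (9)-element subsets.
Any set of 9 elements is dependent, and removing any one element gives
an independent set of size 8, so it is a minimal dependent set.
Number of circuits = C(12,9) = 12! / (9! * 3!) = 220.

220


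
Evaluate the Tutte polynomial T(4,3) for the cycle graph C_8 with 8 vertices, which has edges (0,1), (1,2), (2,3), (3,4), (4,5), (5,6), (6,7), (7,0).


T(C_8; x,y) = x + x^2 + ... + x^(7) + y.
T(4,3) = 4^1 + 4^2 + 4^3 + 4^4 + 4^5 + 4^6 + 4^7 + 3
= 4 + 16 + 64 + 256 + 1024 + 4096 + 16384 + 3
= 21847.

21847


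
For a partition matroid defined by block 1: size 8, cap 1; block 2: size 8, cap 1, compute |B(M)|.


A basis picks exactly ci elements from block i.
Number of bases = product of C(|Si|, ci).
= C(8,1) * C(8,1)
= 8 * 8
= 64.

64


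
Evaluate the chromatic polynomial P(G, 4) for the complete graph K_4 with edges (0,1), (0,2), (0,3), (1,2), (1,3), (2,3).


P(K_4, k) = k(k-1)(k-2)...(k-3).
P(4) = (4) * (3) * (2) * (1) = 24.

24


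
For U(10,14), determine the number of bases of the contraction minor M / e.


Contracting e from U(10,14) gives U(9,13).
Bases of U(9,13) = C(13,9) = 715.

715


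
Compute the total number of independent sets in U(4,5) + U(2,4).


For a direct sum, |I(M1+M2)| = |I(M1)| * |I(M2)|.
|I(U(4,5))| = sum C(5,k) for k=0..4 = 31.
|I(U(2,4))| = sum C(4,k) for k=0..2 = 11.
Total = 31 * 11 = 341.

341


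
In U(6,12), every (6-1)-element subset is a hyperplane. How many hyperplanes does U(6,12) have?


Hyperplanes of U(6,12) are flats of rank 5.
In a uniform matroid, these are exactly the (5)-element subsets.
Count = C(12,5) = 12! / (5! * 7!) = 792.

792


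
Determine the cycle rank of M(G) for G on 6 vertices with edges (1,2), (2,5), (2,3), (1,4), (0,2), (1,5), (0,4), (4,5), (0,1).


Cycle rank (nullity) = |E| - r(M) = |E| - (|V| - c).
|E| = 9, |V| = 6, c = 1.
Nullity = 9 - (6 - 1) = 9 - 5 = 4.

4


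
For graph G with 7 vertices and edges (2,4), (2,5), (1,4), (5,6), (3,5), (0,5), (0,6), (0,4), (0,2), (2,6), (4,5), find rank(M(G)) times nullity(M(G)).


r(M) = |V| - c = 7 - 1 = 6.
nullity = |E| - r(M) = 11 - 6 = 5.
Product = 6 * 5 = 30.

30


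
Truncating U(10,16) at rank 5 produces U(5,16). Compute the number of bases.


Truncating U(10,16) to rank 5 gives U(5,16).
Bases of U(5,16) are all 5-element subsets of 16 elements.
Number of bases = C(16,5) = 16! / (5! * 11!) = 4368.

4368


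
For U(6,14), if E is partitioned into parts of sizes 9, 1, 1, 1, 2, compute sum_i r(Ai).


r(Ai) = min(|Ai|, 6) for each part.
Sum = min(9,6) + min(1,6) + min(1,6) + min(1,6) + min(2,6)
    = 6 + 1 + 1 + 1 + 2
    = 11.

11


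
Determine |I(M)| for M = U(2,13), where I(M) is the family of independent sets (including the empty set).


Independent sets of U(2,13) are all subsets of size <= 2.
Count = (13 choose 0) + (13 choose 1) + (13 choose 2)
     = 1 + 13 + 78
     = 92.

92


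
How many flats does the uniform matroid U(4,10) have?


Flats of U(4,10): every subset of size < 4 is a flat, plus E itself.
Count = C(10,0) + C(10,1) + C(10,2) + C(10,3) + 1
     = 1 + 10 + 45 + 120 + 1
     = 177.

177


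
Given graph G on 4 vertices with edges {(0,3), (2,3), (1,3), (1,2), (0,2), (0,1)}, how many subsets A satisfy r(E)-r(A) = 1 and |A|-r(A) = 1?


R(x,y) = sum over A in 2^E of x^(r(E)-r(A)) * y^(|A|-r(A)).
G has 4 vertices, 6 edges. r(E) = 3.
Enumerate all 2^6 = 64 subsets.
Count subsets with r(E)-r(A)=1 and |A|-r(A)=1: 4.

4


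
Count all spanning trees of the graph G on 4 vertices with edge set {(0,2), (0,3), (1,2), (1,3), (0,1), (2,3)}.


By Kirchhoff's matrix tree theorem, the number of spanning trees equals
the determinant of any cofactor of the Laplacian matrix L.
G has 4 vertices and 6 edges.
Computing the (3 x 3) cofactor determinant gives 16.

16


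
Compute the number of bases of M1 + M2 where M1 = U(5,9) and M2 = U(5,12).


Bases of a direct sum M1 + M2: |B| = |B(M1)| * |B(M2)|.
|B(U(5,9))| = C(9,5) = 126.
|B(U(5,12))| = C(12,5) = 792.
Total bases = 126 * 792 = 99792.

99792


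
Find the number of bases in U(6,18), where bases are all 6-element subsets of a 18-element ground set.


Bases of U(6,18) are all 6-element subsets of the 18-element ground set.
Number of bases = C(18,6).
(18 choose 6) = 18564.

18564


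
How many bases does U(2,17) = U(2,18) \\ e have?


Deleting e from U(2,18) gives U(2,17) since n > r.
Bases of U(2,17) = C(17,2) = 17! / (2! * 15!) = 136.

136


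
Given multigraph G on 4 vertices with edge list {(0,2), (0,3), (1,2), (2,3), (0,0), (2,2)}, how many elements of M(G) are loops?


In a graphic matroid, a loop is a self-loop edge (u,u) with rank 0.
Examining all 6 edges for self-loops...
Self-loops found: (0,0), (2,2)
Number of loops = 2.

2


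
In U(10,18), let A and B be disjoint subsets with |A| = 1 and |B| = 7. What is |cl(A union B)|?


|A union B| = 1 + 7 = 8 (disjoint).
In U(10,18), cl(S) = S if |S| < 10, else cl(S) = E.
Since 8 < 10, cl(A union B) = A union B.
|cl(A union B)| = 8.

8


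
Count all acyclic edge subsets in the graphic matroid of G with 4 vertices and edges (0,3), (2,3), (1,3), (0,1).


An independent set in a graphic matroid is an acyclic edge subset.
G has 4 vertices and 4 edges.
Enumerate all 2^4 = 16 subsets, checking for acyclicity.
Total independent sets = 14.

14


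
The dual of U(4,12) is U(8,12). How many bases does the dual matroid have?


The dual of U(r,n) is U(n-r, n) = U(8,12).
Bases of U(8,12) are all (8)-element subsets.
|B(M*)| = (12 choose 8) = 495.

495


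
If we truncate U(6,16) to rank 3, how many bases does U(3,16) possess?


Truncating U(6,16) to rank 3 gives U(3,16).
Bases of U(3,16) are all 3-element subsets of 16 elements.
Number of bases = C(16,3) = (16 * 15 * 14) / (1 * 2 * 3) = 560.

560


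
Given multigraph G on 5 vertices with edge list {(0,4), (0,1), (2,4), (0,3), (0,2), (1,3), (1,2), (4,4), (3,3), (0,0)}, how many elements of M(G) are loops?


In a graphic matroid, a loop is a self-loop edge (u,u) with rank 0.
Examining all 10 edges for self-loops...
Self-loops found: (4,4), (3,3), (0,0)
Number of loops = 3.

3


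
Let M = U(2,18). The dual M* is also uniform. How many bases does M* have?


The dual of U(r,n) is U(n-r, n) = U(16,18).
Bases of U(16,18) are all (16)-element subsets.
|B(M*)| = (18 choose 16) = 153.

153


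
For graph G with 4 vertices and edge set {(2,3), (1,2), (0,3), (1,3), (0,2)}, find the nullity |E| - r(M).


Cycle rank (nullity) = |E| - r(M) = |E| - (|V| - c).
|E| = 5, |V| = 4, c = 1.
Nullity = 5 - (4 - 1) = 5 - 3 = 2.

2


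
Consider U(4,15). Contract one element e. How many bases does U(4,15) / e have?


Contracting e from U(4,15) gives U(3,14).
Bases of U(3,14) = (14 choose 3) = 364.

364


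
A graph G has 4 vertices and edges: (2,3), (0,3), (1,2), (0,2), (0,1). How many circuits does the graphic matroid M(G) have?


A circuit in a graphic matroid = edge set of a simple cycle.
G has 4 vertices and 5 edges.
Enumerating all minimal edge subsets forming cycles...
Total circuits found: 3.

3


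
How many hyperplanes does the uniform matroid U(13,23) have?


Hyperplanes of U(13,23) are flats of rank 12.
In a uniform matroid, these are exactly the (12)-element subsets.
Count = C(23,12) = 1352078.

1352078


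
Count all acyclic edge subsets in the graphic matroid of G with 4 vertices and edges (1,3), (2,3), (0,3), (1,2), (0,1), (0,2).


An independent set in a graphic matroid is an acyclic edge subset.
G has 4 vertices and 6 edges.
Enumerate all 2^6 = 64 subsets, checking for acyclicity.
Total independent sets = 38.

38


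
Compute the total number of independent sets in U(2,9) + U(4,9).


For a direct sum, |I(M1+M2)| = |I(M1)| * |I(M2)|.
|I(U(2,9))| = sum C(9,k) for k=0..2 = 46.
|I(U(4,9))| = sum C(9,k) for k=0..4 = 256.
Total = 46 * 256 = 11776.

11776


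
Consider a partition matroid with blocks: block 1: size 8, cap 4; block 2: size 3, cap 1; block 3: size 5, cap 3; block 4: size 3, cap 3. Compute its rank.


Rank of a partition matroid = sum of min(|Si|, ci) for each block.
= min(8,4) + min(3,1) + min(5,3) + min(3,3)
= 4 + 1 + 3 + 3
= 11.

11


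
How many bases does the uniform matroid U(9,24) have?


Bases of U(9,24) are all 9-element subsets of the 24-element ground set.
Number of bases = C(24,9).
C(24,9) = 1307504.

1307504


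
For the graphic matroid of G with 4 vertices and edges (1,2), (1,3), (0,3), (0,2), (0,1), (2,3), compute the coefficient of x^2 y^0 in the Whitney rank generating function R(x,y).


R(x,y) = sum over A in 2^E of x^(r(E)-r(A)) * y^(|A|-r(A)).
G has 4 vertices, 6 edges. r(E) = 3.
Enumerate all 2^6 = 64 subsets.
Count subsets with r(E)-r(A)=2 and |A|-r(A)=0: 6.

6


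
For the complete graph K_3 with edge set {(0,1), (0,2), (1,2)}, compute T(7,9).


T(K_3; x,y) = x^2 + x + y.
T(7,9) = 49 + 7 + 9 = 65.

65


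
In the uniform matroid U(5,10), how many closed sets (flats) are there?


Flats of U(5,10): every subset of size < 5 is a flat, plus E itself.
Count = C(10,0) + C(10,1) + C(10,2) + C(10,3) + C(10,4) + 1
     = 1 + 10 + 45 + 120 + 210 + 1
     = 387.

387


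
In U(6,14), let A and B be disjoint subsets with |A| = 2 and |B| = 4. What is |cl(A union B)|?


|A union B| = 2 + 4 = 6 (disjoint).
In U(6,14), cl(S) = S if |S| < 6, else cl(S) = E.
Since 6 >= 6, cl(A union B) = E.
|cl(A union B)| = 14.

14


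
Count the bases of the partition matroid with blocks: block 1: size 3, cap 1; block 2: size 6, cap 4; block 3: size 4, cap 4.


A basis picks exactly ci elements from block i.
Number of bases = product of C(|Si|, ci).
= C(3,1) * C(6,4) * C(4,4)
= 3 * 15 * 1
= 45.

45


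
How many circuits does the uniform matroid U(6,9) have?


In U(6,9), circuits are the (7)-element subsets.
Any set of 7 elements is dependent, and removing any one element gives
an independent set of size 6, so it is a minimal dependent set.
Number of circuits = C(9,7) = 9! / (7! * 2!) = 36.

36


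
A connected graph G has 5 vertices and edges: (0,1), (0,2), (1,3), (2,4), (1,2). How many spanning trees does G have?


By Kirchhoff's matrix tree theorem, the number of spanning trees equals
the determinant of any cofactor of the Laplacian matrix L.
G has 5 vertices and 5 edges.
Computing the (4 x 4) cofactor determinant gives 3.

3


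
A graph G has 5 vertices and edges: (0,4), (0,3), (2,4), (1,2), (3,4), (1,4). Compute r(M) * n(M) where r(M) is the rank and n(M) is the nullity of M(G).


r(M) = |V| - c = 5 - 1 = 4.
nullity = |E| - r(M) = 6 - 4 = 2.
Product = 4 * 2 = 8.

8


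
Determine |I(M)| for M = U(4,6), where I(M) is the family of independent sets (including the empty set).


Independent sets of U(4,6) are all subsets of size <= 4.
Count = C(6,0) + C(6,1) + C(6,2) + C(6,3) + C(6,4)
     = 1 + 6 + 15 + 20 + 15
     = 57.

57


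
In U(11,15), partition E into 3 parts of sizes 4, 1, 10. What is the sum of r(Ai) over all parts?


r(Ai) = min(|Ai|, 11) for each part.
Sum = min(4,11) + min(1,11) + min(10,11)
    = 4 + 1 + 10
    = 15.

15


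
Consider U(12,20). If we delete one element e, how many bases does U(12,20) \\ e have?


Deleting e from U(12,20) gives U(12,19) since n > r.
Bases of U(12,19) = (19 choose 12) = 50388.

50388


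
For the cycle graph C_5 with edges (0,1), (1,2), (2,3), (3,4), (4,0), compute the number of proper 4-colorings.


P(C_5, k) = (k-1)^5 + (-1)^5*(k-1).
P(4) = (3)^5 - 3
= 243 - 3 = 240.

240


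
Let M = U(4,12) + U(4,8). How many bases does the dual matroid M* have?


(M1+M2)* = M1* + M2*.
M1* = U(8,12), bases: C(12,8) = 495.
M2* = U(4,8), bases: C(8,4) = 70.
|B(M*)| = 495 * 70 = 34650.

34650


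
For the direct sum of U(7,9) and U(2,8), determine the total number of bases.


Bases of a direct sum M1 + M2: |B| = |B(M1)| * |B(M2)|.
|B(U(7,9))| = C(9,7) = 36.
|B(U(2,8))| = C(8,2) = 28.
Total bases = 36 * 28 = 1008.

1008


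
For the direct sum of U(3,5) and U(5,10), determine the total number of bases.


Bases of a direct sum M1 + M2: |B| = |B(M1)| * |B(M2)|.
|B(U(3,5))| = C(5,3) = 10.
|B(U(5,10))| = C(10,5) = 252.
Total bases = 10 * 252 = 2520.

2520


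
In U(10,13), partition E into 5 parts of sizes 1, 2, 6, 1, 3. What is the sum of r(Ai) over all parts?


r(Ai) = min(|Ai|, 10) for each part.
Sum = min(1,10) + min(2,10) + min(6,10) + min(1,10) + min(3,10)
    = 1 + 2 + 6 + 1 + 3
    = 13.

13


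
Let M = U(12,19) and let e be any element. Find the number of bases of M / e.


Contracting e from U(12,19) gives U(11,18).
Bases of U(11,18) = C(18,11) = 18! / (11! * 7!) = 31824.

31824


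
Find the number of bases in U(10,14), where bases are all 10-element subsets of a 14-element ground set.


Bases of U(10,14) are all 10-element subsets of the 14-element ground set.
Number of bases = C(14,10).
C(14,10) = 1001.

1001


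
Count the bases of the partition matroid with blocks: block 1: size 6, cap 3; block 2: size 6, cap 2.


A basis picks exactly ci elements from block i.
Number of bases = product of C(|Si|, ci).
= C(6,3) * C(6,2)
= 20 * 15
= 300.

300


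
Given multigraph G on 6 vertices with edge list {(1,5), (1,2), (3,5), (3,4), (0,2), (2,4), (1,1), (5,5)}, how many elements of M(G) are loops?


In a graphic matroid, a loop is a self-loop edge (u,u) with rank 0.
Examining all 8 edges for self-loops...
Self-loops found: (1,1), (5,5)
Number of loops = 2.

2


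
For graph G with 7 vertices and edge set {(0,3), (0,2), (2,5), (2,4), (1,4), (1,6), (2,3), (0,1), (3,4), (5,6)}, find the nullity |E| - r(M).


Cycle rank (nullity) = |E| - r(M) = |E| - (|V| - c).
|E| = 10, |V| = 7, c = 1.
Nullity = 10 - (7 - 1) = 10 - 6 = 4.

4


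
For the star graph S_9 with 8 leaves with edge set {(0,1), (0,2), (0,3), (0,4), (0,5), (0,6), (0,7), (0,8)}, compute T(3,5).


A star on 9 vertices is a tree with 8 edges.
T(x,y) = x^(8) for any tree.
T(3,5) = 3^8 = 6561.

6561


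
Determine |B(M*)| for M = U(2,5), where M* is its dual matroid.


The dual of U(r,n) is U(n-r, n) = U(3,5).
Bases of U(3,5) are all (3)-element subsets.
|B(M*)| = (5 choose 3) = 10.

10


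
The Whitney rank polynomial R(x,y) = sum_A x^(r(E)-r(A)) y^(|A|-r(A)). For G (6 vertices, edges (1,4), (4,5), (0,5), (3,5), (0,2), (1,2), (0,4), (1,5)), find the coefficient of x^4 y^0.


R(x,y) = sum over A in 2^E of x^(r(E)-r(A)) * y^(|A|-r(A)).
G has 6 vertices, 8 edges. r(E) = 5.
Enumerate all 2^8 = 256 subsets.
Count subsets with r(E)-r(A)=4 and |A|-r(A)=0: 8.

8


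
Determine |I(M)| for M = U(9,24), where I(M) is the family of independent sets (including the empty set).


Independent sets of U(9,24) are all subsets of size <= 9.
Count = C(24,0) + C(24,1) + C(24,2) + C(24,3) + C(24,4) + C(24,5) + C(24,6) + C(24,7) + C(24,8) + C(24,9)
     = 1 + 24 + 276 + 2024 + 10626 + 42504 + 134596 + 346104 + 735471 + 1307504
     = 2579130.

2579130


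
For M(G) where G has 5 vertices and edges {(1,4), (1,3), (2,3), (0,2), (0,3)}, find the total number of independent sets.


An independent set in a graphic matroid is an acyclic edge subset.
G has 5 vertices and 5 edges.
Enumerate all 2^5 = 32 subsets, checking for acyclicity.
Total independent sets = 28.

28


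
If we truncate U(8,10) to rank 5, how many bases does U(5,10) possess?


Truncating U(8,10) to rank 5 gives U(5,10).
Bases of U(5,10) are all 5-element subsets of 10 elements.
Number of bases = C(10,5) = 10! / (5! * 5!) = 252.

252


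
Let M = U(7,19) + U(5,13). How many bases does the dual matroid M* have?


(M1+M2)* = M1* + M2*.
M1* = U(12,19), bases: C(19,12) = 50388.
M2* = U(8,13), bases: C(13,8) = 1287.
|B(M*)| = 50388 * 1287 = 64849356.

64849356


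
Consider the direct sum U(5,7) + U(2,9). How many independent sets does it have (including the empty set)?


For a direct sum, |I(M1+M2)| = |I(M1)| * |I(M2)|.
|I(U(5,7))| = sum C(7,k) for k=0..5 = 120.
|I(U(2,9))| = sum C(9,k) for k=0..2 = 46.
Total = 120 * 46 = 5520.

5520


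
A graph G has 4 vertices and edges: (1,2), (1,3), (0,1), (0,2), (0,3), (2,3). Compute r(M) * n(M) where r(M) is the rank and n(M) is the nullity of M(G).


r(M) = |V| - c = 4 - 1 = 3.
nullity = |E| - r(M) = 6 - 3 = 3.
Product = 3 * 3 = 9.

9


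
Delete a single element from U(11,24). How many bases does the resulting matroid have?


Deleting e from U(11,24) gives U(11,23) since n > r.
Bases of U(11,23) = (23 choose 11) = 1352078.

1352078


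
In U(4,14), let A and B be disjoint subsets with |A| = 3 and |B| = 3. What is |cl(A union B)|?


|A union B| = 3 + 3 = 6 (disjoint).
In U(4,14), cl(S) = S if |S| < 4, else cl(S) = E.
Since 6 >= 4, cl(A union B) = E.
|cl(A union B)| = 14.

14


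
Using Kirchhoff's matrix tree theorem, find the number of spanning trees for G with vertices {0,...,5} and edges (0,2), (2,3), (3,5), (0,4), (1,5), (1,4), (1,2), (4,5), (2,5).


By Kirchhoff's matrix tree theorem, the number of spanning trees equals
the determinant of any cofactor of the Laplacian matrix L.
G has 6 vertices and 9 edges.
Computing the (5 x 5) cofactor determinant gives 61.

61


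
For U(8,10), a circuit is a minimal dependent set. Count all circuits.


In U(8,10), circuits are the (9)-element subsets.
Any set of 9 elements is dependent, and removing any one element gives
an independent set of size 8, so it is a minimal dependent set.
Number of circuits = (10 choose 9) = 10.

10


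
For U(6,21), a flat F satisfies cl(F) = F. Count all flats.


Flats of U(6,21): every subset of size < 6 is a flat, plus E itself.
Count = (21 choose 0) + (21 choose 1) + (21 choose 2) + (21 choose 3) + (21 choose 4) + (21 choose 5) + 1
     = 1 + 21 + 210 + 1330 + 5985 + 20349 + 1
     = 27897.

27897


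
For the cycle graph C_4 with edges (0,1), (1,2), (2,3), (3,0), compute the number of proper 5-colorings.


P(C_4, k) = (k-1)^4 + (-1)^4*(k-1).
P(5) = (4)^4 + 4
= 256 + 4 = 260.

260


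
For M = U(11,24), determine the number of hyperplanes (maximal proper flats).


Hyperplanes of U(11,24) are flats of rank 10.
In a uniform matroid, these are exactly the (10)-element subsets.
Count = C(24,10) = 24! / (10! * 14!) = 1961256.

1961256


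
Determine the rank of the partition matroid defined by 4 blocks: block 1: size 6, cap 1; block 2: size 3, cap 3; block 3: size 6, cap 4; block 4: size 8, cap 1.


Rank of a partition matroid = sum of min(|Si|, ci) for each block.
= min(6,1) + min(3,3) + min(6,4) + min(8,1)
= 1 + 3 + 4 + 1
= 9.

9


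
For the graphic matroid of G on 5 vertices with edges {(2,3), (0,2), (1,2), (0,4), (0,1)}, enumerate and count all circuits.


A circuit in a graphic matroid = edge set of a simple cycle.
G has 5 vertices and 5 edges.
Enumerating all minimal edge subsets forming cycles...
Total circuits found: 1.

1


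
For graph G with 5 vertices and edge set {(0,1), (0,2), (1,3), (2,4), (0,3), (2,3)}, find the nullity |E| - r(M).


Cycle rank (nullity) = |E| - r(M) = |E| - (|V| - c).
|E| = 6, |V| = 5, c = 1.
Nullity = 6 - (5 - 1) = 6 - 4 = 2.

2


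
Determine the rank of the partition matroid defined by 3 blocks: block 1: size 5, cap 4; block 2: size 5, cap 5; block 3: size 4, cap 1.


Rank of a partition matroid = sum of min(|Si|, ci) for each block.
= min(5,4) + min(5,5) + min(4,1)
= 4 + 5 + 1
= 10.

10


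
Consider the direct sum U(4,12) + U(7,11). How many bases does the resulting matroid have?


Bases of a direct sum M1 + M2: |B| = |B(M1)| * |B(M2)|.
|B(U(4,12))| = C(12,4) = 495.
|B(U(7,11))| = C(11,7) = 330.
Total bases = 495 * 330 = 163350.

163350


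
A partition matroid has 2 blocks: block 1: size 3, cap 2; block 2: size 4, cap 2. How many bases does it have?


A basis picks exactly ci elements from block i.
Number of bases = product of C(|Si|, ci).
= C(3,2) * C(4,2)
= 3 * 6
= 18.

18


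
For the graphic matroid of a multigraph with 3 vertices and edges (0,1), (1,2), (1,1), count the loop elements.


In a graphic matroid, a loop is a self-loop edge (u,u) with rank 0.
Examining all 3 edges for self-loops...
Self-loops found: (1,1)
Number of loops = 1.

1


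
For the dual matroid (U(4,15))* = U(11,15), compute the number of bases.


The dual of U(r,n) is U(n-r, n) = U(11,15).
Bases of U(11,15) are all (11)-element subsets.
|B(M*)| = C(15,11) = 1365.

1365


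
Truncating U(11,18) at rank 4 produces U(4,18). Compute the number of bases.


Truncating U(11,18) to rank 4 gives U(4,18).
Bases of U(4,18) are all 4-element subsets of 18 elements.
Number of bases = (18 choose 4) = 3060.

3060


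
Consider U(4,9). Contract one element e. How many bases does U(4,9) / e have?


Contracting e from U(4,9) gives U(3,8).
Bases of U(3,8) = C(8,3) = (8 * 7 * 6) / (1 * 2 * 3) = 56.

56


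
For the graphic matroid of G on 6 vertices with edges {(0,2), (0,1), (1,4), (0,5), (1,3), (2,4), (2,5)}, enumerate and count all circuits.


A circuit in a graphic matroid = edge set of a simple cycle.
G has 6 vertices and 7 edges.
Enumerating all minimal edge subsets forming cycles...
Total circuits found: 3.

3


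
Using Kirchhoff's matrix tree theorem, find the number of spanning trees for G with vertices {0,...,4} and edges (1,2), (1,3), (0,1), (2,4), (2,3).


By Kirchhoff's matrix tree theorem, the number of spanning trees equals
the determinant of any cofactor of the Laplacian matrix L.
G has 5 vertices and 5 edges.
Computing the (4 x 4) cofactor determinant gives 3.

3


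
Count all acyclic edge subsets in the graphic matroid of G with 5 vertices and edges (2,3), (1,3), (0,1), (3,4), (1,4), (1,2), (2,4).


An independent set in a graphic matroid is an acyclic edge subset.
G has 5 vertices and 7 edges.
Enumerate all 2^7 = 128 subsets, checking for acyclicity.
Total independent sets = 76.

76


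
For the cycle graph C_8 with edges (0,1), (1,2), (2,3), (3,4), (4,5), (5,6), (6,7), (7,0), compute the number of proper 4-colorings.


P(C_8, k) = (k-1)^8 + (-1)^8*(k-1).
P(4) = (3)^8 + 3
= 6561 + 3 = 6564.

6564


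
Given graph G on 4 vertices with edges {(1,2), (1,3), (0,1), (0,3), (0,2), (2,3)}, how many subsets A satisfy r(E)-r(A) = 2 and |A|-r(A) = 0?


R(x,y) = sum over A in 2^E of x^(r(E)-r(A)) * y^(|A|-r(A)).
G has 4 vertices, 6 edges. r(E) = 3.
Enumerate all 2^6 = 64 subsets.
Count subsets with r(E)-r(A)=2 and |A|-r(A)=0: 6.

6


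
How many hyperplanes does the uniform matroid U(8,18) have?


Hyperplanes of U(8,18) are flats of rank 7.
In a uniform matroid, these are exactly the (7)-element subsets.
Count = C(18,7) = 18! / (7! * 11!) = 31824.

31824


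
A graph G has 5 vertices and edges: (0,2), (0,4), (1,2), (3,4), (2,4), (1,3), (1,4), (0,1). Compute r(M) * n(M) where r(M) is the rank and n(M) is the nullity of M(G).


r(M) = |V| - c = 5 - 1 = 4.
nullity = |E| - r(M) = 8 - 4 = 4.
Product = 4 * 4 = 16.

16


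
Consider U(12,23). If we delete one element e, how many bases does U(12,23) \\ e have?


Deleting e from U(12,23) gives U(12,22) since n > r.
Bases of U(12,22) = C(22,12) = 646646.

646646


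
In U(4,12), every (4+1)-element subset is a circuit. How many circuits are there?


In U(4,12), circuits are the (5)-element subsets.
Any set of 5 elements is dependent, and removing any one element gives
an independent set of size 4, so it is a minimal dependent set.
Number of circuits = C(12,5) = 12! / (5! * 7!) = 792.

792


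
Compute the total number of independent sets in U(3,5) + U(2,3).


For a direct sum, |I(M1+M2)| = |I(M1)| * |I(M2)|.
|I(U(3,5))| = sum C(5,k) for k=0..3 = 26.
|I(U(2,3))| = sum C(3,k) for k=0..2 = 7.
Total = 26 * 7 = 182.

182


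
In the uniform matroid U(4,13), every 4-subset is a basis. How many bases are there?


Bases of U(4,13) are all 4-element subsets of the 13-element ground set.
Number of bases = C(13,4).
C(13,4) = (13 * 12 * 11 * 10) / (1 * 2 * 3 * 4) = 715.

715


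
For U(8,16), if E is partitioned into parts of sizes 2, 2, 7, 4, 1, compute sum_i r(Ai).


r(Ai) = min(|Ai|, 8) for each part.
Sum = min(2,8) + min(2,8) + min(7,8) + min(4,8) + min(1,8)
    = 2 + 2 + 7 + 4 + 1
    = 16.

16


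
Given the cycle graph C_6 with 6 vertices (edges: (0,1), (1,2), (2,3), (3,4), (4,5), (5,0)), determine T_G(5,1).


T(C_6; x,y) = x + x^2 + ... + x^(5) + y.
T(5,1) = 5^1 + 5^2 + 5^3 + 5^4 + 5^5 + 1
= 5 + 25 + 125 + 625 + 3125 + 1
= 3906.

3906


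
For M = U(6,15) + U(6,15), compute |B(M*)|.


(M1+M2)* = M1* + M2*.
M1* = U(9,15), bases: C(15,9) = 5005.
M2* = U(9,15), bases: C(15,9) = 5005.
|B(M*)| = 5005 * 5005 = 25050025.

25050025


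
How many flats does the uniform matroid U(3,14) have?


Flats of U(3,14): every subset of size < 3 is a flat, plus E itself.
Count = (14 choose 0) + (14 choose 1) + (14 choose 2) + 1
     = 1 + 14 + 91 + 1
     = 107.

107


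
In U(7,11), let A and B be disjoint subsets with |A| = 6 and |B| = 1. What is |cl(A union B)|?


|A union B| = 6 + 1 = 7 (disjoint).
In U(7,11), cl(S) = S if |S| < 7, else cl(S) = E.
Since 7 >= 7, cl(A union B) = E.
|cl(A union B)| = 11.

11


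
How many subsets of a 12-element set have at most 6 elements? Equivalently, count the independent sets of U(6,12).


Independent sets of U(6,12) are all subsets of size <= 6.
Count = C(12,0) + C(12,1) + C(12,2) + C(12,3) + C(12,4) + C(12,5) + C(12,6)
     = 1 + 12 + 66 + 220 + 495 + 792 + 924
     = 2510.

2510


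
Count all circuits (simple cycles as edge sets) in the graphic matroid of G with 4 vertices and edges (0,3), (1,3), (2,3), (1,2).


A circuit in a graphic matroid = edge set of a simple cycle.
G has 4 vertices and 4 edges.
Enumerating all minimal edge subsets forming cycles...
Total circuits found: 1.

1


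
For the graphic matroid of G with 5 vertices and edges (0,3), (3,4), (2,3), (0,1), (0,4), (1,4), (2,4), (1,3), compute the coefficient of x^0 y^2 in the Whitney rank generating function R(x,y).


R(x,y) = sum over A in 2^E of x^(r(E)-r(A)) * y^(|A|-r(A)).
G has 5 vertices, 8 edges. r(E) = 4.
Enumerate all 2^8 = 256 subsets.
Count subsets with r(E)-r(A)=0 and |A|-r(A)=2: 27.

27


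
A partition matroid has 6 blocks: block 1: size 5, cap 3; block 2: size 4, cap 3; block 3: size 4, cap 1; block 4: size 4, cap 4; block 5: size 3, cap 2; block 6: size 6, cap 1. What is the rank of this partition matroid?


Rank of a partition matroid = sum of min(|Si|, ci) for each block.
= min(5,3) + min(4,3) + min(4,1) + min(4,4) + min(3,2) + min(6,1)
= 3 + 3 + 1 + 4 + 2 + 1
= 14.

14


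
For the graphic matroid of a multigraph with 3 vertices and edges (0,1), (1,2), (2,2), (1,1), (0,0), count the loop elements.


In a graphic matroid, a loop is a self-loop edge (u,u) with rank 0.
Examining all 5 edges for self-loops...
Self-loops found: (2,2), (1,1), (0,0)
Number of loops = 3.

3


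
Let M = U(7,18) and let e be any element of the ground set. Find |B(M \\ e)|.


Deleting e from U(7,18) gives U(7,17) since n > r.
Bases of U(7,17) = (17 choose 7) = 19448.

19448


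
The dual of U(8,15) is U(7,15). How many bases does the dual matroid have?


The dual of U(r,n) is U(n-r, n) = U(7,15).
Bases of U(7,15) are all (7)-element subsets.
|B(M*)| = C(15,7) = 6435.

6435


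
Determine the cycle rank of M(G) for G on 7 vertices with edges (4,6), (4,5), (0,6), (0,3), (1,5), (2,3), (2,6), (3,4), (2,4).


Cycle rank (nullity) = |E| - r(M) = |E| - (|V| - c).
|E| = 9, |V| = 7, c = 1.
Nullity = 9 - (7 - 1) = 9 - 6 = 3.

3


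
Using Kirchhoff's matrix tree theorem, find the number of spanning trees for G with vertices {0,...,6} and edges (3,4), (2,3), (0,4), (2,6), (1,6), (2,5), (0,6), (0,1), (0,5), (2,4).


By Kirchhoff's matrix tree theorem, the number of spanning trees equals
the determinant of any cofactor of the Laplacian matrix L.
G has 7 vertices and 10 edges.
Computing the (6 x 6) cofactor determinant gives 85.

85


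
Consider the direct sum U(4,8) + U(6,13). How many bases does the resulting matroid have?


Bases of a direct sum M1 + M2: |B| = |B(M1)| * |B(M2)|.
|B(U(4,8))| = C(8,4) = 70.
|B(U(6,13))| = C(13,6) = 1716.
Total bases = 70 * 1716 = 120120.

120120


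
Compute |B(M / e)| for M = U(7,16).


Contracting e from U(7,16) gives U(6,15).
Bases of U(6,15) = (15 choose 6) = 5005.

5005


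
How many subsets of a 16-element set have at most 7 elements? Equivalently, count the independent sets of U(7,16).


Independent sets of U(7,16) are all subsets of size <= 7.
Count = (16 choose 0) + (16 choose 1) + (16 choose 2) + (16 choose 3) + (16 choose 4) + (16 choose 5) + (16 choose 6) + (16 choose 7)
     = 1 + 16 + 120 + 560 + 1820 + 4368 + 8008 + 11440
     = 26333.

26333


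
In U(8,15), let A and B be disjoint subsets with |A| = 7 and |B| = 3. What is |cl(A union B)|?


|A union B| = 7 + 3 = 10 (disjoint).
In U(8,15), cl(S) = S if |S| < 8, else cl(S) = E.
Since 10 >= 8, cl(A union B) = E.
|cl(A union B)| = 15.

15


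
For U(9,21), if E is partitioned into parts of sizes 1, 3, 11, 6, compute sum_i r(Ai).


r(Ai) = min(|Ai|, 9) for each part.
Sum = min(1,9) + min(3,9) + min(11,9) + min(6,9)
    = 1 + 3 + 9 + 6
    = 19.

19


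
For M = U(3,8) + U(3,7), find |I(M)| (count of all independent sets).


For a direct sum, |I(M1+M2)| = |I(M1)| * |I(M2)|.
|I(U(3,8))| = sum C(8,k) for k=0..3 = 93.
|I(U(3,7))| = sum C(7,k) for k=0..3 = 64.
Total = 93 * 64 = 5952.

5952


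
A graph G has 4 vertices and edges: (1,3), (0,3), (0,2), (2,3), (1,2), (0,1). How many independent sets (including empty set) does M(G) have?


An independent set in a graphic matroid is an acyclic edge subset.
G has 4 vertices and 6 edges.
Enumerate all 2^6 = 64 subsets, checking for acyclicity.
Total independent sets = 38.

38


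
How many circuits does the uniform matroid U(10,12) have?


In U(10,12), circuits are the (11)-element subsets.
Any set of 11 elements is dependent, and removing any one element gives
an independent set of size 10, so it is a minimal dependent set.
Number of circuits = (12 choose 11) = 12.

12


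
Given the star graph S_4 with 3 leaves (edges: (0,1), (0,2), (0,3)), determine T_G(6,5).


A star on 4 vertices is a tree with 3 edges.
T(x,y) = x^(3) for any tree.
T(6,5) = 6^3 = 216.

216


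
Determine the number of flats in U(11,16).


Flats of U(11,16): every subset of size < 11 is a flat, plus E itself.
Count = (16 choose 0) + (16 choose 1) + (16 choose 2) + (16 choose 3) + (16 choose 4) + (16 choose 5) + (16 choose 6) + (16 choose 7) + (16 choose 8) + (16 choose 9) + (16 choose 10) + 1
     = 1 + 16 + 120 + 560 + 1820 + 4368 + 8008 + 11440 + 12870 + 11440 + 8008 + 1
     = 58652.

58652


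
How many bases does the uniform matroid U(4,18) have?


Bases of U(4,18) are all 4-element subsets of the 18-element ground set.
Number of bases = C(18,4).
C(18,4) = (18 * 17 * 16 * 15) / (1 * 2 * 3 * 4) = 3060.

3060


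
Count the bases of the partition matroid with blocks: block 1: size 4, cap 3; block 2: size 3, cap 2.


A basis picks exactly ci elements from block i.
Number of bases = product of C(|Si|, ci).
= C(4,3) * C(3,2)
= 4 * 3
= 12.

12


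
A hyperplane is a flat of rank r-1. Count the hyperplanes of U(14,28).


Hyperplanes of U(14,28) are flats of rank 13.
In a uniform matroid, these are exactly the (13)-element subsets.
Count = (28 choose 13) = 37442160.

37442160


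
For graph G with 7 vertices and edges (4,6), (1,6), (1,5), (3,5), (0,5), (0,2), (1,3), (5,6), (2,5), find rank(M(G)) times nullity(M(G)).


r(M) = |V| - c = 7 - 1 = 6.
nullity = |E| - r(M) = 9 - 6 = 3.
Product = 6 * 3 = 18.

18


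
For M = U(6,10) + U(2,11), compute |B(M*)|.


(M1+M2)* = M1* + M2*.
M1* = U(4,10), bases: C(10,4) = 210.
M2* = U(9,11), bases: C(11,9) = 55.
|B(M*)| = 210 * 55 = 11550.

11550


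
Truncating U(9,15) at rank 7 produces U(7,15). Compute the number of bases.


Truncating U(9,15) to rank 7 gives U(7,15).
Bases of U(7,15) are all 7-element subsets of 15 elements.
Number of bases = C(15,7) = 6435.

6435


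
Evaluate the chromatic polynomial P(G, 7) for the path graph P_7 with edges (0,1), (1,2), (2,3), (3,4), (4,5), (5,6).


P(P_7, k) = k * (k-1)^(6).
P(7) = 7 * 6^6 = 7 * 46656 = 326592.

326592


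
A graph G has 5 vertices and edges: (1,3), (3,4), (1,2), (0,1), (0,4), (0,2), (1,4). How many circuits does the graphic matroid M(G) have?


A circuit in a graphic matroid = edge set of a simple cycle.
G has 5 vertices and 7 edges.
Enumerating all minimal edge subsets forming cycles...
Total circuits found: 6.

6


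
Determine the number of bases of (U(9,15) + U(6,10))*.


(M1+M2)* = M1* + M2*.
M1* = U(6,15), bases: C(15,6) = 5005.
M2* = U(4,10), bases: C(10,4) = 210.
|B(M*)| = 5005 * 210 = 1051050.

1051050


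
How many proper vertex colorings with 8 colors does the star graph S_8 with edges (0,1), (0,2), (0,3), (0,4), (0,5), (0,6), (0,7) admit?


P(tree, k) = k * (k-1)^(7) for any tree on 8 vertices.
P(8) = 8 * 7^7 = 8 * 823543 = 6588344.

6588344


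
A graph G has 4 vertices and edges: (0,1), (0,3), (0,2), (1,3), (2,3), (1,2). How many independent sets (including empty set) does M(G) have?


An independent set in a graphic matroid is an acyclic edge subset.
G has 4 vertices and 6 edges.
Enumerate all 2^6 = 64 subsets, checking for acyclicity.
Total independent sets = 38.

38


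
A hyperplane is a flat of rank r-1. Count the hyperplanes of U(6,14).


Hyperplanes of U(6,14) are flats of rank 5.
In a uniform matroid, these are exactly the (5)-element subsets.
Count = (14 choose 5) = 2002.

2002


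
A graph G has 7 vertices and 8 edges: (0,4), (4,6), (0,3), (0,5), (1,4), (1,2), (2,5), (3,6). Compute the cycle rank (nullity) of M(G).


Cycle rank (nullity) = |E| - r(M) = |E| - (|V| - c).
|E| = 8, |V| = 7, c = 1.
Nullity = 8 - (7 - 1) = 8 - 6 = 2.

2


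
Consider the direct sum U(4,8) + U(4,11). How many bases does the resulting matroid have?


Bases of a direct sum M1 + M2: |B| = |B(M1)| * |B(M2)|.
|B(U(4,8))| = C(8,4) = 70.
|B(U(4,11))| = C(11,4) = 330.
Total bases = 70 * 330 = 23100.

23100


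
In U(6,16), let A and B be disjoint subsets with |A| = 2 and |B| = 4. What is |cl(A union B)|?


|A union B| = 2 + 4 = 6 (disjoint).
In U(6,16), cl(S) = S if |S| < 6, else cl(S) = E.
Since 6 >= 6, cl(A union B) = E.
|cl(A union B)| = 16.

16


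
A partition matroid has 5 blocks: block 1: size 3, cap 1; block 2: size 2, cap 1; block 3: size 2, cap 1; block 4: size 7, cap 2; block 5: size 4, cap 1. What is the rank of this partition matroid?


Rank of a partition matroid = sum of min(|Si|, ci) for each block.
= min(3,1) + min(2,1) + min(2,1) + min(7,2) + min(4,1)
= 1 + 1 + 1 + 2 + 1
= 6.

6


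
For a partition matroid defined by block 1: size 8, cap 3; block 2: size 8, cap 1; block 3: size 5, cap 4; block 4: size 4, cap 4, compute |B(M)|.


A basis picks exactly ci elements from block i.
Number of bases = product of C(|Si|, ci).
= C(8,3) * C(8,1) * C(5,4) * C(4,4)
= 56 * 8 * 5 * 1
= 2240.

2240


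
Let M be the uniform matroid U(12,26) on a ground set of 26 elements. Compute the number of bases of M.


Bases of U(12,26) are all 12-element subsets of the 26-element ground set.
Number of bases = C(26,12).
C(26,12) = 26! / (12! * 14!) = 9657700.

9657700


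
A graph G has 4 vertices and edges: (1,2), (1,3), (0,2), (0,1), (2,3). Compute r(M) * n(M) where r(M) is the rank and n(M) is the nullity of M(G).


r(M) = |V| - c = 4 - 1 = 3.
nullity = |E| - r(M) = 5 - 3 = 2.
Product = 3 * 2 = 6.

6


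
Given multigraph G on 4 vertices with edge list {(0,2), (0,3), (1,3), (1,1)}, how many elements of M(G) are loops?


In a graphic matroid, a loop is a self-loop edge (u,u) with rank 0.
Examining all 4 edges for self-loops...
Self-loops found: (1,1)
Number of loops = 1.

1


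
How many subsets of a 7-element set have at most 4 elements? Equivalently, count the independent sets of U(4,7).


Independent sets of U(4,7) are all subsets of size <= 4.
Count = (7 choose 0) + (7 choose 1) + (7 choose 2) + (7 choose 3) + (7 choose 4)
     = 1 + 7 + 21 + 35 + 35
     = 99.

99


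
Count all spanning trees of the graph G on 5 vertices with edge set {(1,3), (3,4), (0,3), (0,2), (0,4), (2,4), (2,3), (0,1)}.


By Kirchhoff's matrix tree theorem, the number of spanning trees equals
the determinant of any cofactor of the Laplacian matrix L.
G has 5 vertices and 8 edges.
Computing the (4 x 4) cofactor determinant gives 40.

40


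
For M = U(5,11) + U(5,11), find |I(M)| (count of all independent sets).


For a direct sum, |I(M1+M2)| = |I(M1)| * |I(M2)|.
|I(U(5,11))| = sum C(11,k) for k=0..5 = 1024.
|I(U(5,11))| = sum C(11,k) for k=0..5 = 1024.
Total = 1024 * 1024 = 1048576.

1048576
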